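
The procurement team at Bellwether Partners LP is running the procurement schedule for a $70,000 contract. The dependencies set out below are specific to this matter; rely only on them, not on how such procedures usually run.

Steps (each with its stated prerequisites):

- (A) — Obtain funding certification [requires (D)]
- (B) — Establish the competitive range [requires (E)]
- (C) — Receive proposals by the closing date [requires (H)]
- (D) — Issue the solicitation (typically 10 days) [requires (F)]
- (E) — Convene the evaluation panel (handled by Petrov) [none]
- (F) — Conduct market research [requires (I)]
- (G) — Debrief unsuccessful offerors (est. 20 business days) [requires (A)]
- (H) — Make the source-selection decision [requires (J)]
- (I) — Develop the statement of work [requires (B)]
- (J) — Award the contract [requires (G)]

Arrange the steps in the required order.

(E), (B), (I), (F), (D), (A), (G), (J), (H), (C)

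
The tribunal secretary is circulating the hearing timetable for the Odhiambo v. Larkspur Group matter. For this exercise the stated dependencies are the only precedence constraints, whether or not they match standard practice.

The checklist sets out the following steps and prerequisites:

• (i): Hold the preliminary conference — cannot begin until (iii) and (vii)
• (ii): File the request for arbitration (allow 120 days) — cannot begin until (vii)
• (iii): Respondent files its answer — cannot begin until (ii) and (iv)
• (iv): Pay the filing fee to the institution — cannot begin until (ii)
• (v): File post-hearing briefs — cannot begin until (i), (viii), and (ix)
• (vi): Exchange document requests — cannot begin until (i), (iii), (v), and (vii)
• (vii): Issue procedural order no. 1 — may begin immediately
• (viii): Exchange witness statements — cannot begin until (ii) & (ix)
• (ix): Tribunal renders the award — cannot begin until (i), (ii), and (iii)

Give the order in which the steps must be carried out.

(vii) → (ii) → (iv) → (iii) → (i) → (ix) → (viii) → (v) → (vi)

(vii) has no prerequisites → (vii) first.
That leaves (ii) as the only ready step → (ii).
(iv) is the only step now ready → (iv).
(iii) is the only step now ready → (iii).
(i) needed (iii) and (vii), now all done → (i).
(ix) needed (i), (ii) and (iii), now all done → (ix).
That leaves (viii) as the only ready step → (viii).
(v) needed (i), (viii) and (ix), now all done → (v).
(vi) is the only step now ready → (vi).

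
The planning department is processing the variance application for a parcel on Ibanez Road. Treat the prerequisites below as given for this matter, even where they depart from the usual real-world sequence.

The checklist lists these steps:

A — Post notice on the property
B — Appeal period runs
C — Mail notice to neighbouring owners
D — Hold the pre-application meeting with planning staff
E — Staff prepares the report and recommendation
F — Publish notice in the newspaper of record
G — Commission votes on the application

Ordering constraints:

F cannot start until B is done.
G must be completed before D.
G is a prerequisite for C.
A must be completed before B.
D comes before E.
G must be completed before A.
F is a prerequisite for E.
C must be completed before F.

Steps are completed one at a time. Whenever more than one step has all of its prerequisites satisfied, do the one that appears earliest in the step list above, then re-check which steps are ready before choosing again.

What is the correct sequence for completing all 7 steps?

G, A, B, C, D, F, E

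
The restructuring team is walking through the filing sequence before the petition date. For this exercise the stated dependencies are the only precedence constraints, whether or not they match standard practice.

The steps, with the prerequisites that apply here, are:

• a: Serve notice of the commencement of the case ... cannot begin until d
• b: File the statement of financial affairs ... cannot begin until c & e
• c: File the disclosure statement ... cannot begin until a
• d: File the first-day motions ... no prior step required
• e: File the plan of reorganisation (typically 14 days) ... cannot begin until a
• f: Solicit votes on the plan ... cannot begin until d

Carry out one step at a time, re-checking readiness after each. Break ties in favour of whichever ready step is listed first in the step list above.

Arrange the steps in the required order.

d is the only step with nothing outstanding, so it goes first.
Now a and f have their prerequisites met. a is listed earlier, so a next.
c and e now also ready, so the ready set is {c, e, f}; c is listed earlier → c.
e and f are both available; e is listed earlier → e.
b now also ready, so the ready set is {b, f}; b is listed earlier → b.
Next only f has its prerequisites met → f.

d, a, c, e, b, f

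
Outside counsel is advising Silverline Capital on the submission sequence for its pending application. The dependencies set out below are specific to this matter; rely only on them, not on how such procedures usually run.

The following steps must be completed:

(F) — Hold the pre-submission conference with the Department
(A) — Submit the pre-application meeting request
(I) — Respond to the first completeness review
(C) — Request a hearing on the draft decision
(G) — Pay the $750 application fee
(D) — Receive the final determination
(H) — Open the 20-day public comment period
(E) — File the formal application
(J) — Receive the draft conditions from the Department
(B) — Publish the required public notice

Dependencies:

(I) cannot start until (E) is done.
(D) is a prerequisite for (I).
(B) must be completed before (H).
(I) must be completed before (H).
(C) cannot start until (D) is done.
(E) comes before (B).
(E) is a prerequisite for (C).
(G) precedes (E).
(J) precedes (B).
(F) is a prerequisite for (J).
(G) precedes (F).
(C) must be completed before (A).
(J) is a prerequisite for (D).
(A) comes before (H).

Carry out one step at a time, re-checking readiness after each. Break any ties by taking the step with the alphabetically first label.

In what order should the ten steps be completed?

(G) has no prerequisites → (G) first.
Ready: (E) and (F). (E) has the earlier label → (E).
That leaves (F) as the only ready step → (F).
That leaves (J) as the only ready step → (J).
(B) and (D) are both available; (B) has the earlier label → (B).
(D) needed (J), now all done → (D).
Now (C) and (I) have their prerequisites met. (C) has the earlier label, so (C) next.
Now (A) and (I) have their prerequisites met. (A) has the earlier label, so (A) next.
(I) needed (D) and (E), now all done → (I).
(H) needed (A), (B) and (I), now all done → (H).

(G), (E), (F), (J), (B), (D), (C), (A), (I), (H)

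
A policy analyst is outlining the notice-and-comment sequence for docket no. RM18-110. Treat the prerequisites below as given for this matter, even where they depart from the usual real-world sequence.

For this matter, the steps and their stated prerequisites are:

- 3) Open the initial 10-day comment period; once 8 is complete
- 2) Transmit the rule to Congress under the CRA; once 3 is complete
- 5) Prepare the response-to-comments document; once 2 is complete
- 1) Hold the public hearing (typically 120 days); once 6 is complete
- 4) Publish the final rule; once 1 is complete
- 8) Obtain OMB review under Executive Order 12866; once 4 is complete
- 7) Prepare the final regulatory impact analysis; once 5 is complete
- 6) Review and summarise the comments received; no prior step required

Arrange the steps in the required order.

6 is the only step with nothing outstanding, so it goes first.
1 needed 6, now all done → 1.
4 is the only step now ready → 4.
Next only 8 has its prerequisites met → 8.
3 needed 8, now all done → 3.
2 needed 3, now all done → 2.
5 is the only step now ready → 5.
7 needed 5, now all done → 7.

6 1 4 8 3 2 5 7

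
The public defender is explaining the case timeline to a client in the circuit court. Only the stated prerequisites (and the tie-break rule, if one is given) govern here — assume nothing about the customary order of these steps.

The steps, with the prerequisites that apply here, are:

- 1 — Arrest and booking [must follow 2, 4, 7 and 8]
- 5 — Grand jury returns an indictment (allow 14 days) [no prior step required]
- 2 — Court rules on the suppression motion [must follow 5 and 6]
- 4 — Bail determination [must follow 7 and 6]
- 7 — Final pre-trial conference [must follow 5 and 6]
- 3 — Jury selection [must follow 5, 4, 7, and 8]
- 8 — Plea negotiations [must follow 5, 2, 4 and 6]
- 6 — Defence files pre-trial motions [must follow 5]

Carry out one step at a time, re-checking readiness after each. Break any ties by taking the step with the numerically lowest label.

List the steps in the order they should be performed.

5 6 2 7 4 8 1 3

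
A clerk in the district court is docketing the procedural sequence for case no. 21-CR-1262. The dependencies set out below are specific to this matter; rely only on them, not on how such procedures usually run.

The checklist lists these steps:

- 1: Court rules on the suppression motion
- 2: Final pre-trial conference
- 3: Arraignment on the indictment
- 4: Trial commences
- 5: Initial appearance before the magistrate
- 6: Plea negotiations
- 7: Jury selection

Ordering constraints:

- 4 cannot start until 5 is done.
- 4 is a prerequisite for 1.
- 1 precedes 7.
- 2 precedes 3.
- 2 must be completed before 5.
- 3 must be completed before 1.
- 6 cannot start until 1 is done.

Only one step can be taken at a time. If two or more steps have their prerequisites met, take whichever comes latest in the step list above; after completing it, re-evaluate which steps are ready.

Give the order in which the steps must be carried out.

2, 5, 4, 3, 1, 7, 6

Only 2 has no prerequisites, so it is first.
5 and 3 are both available; 5 is listed later → 5.
4 now also ready, so the ready set is {4, 3}; 4 is listed later → 4.
3 needed 2, now all done → 3.
That leaves 1 as the only ready step → 1.
7 and 6 are both available; 7 is listed later → 7.
6 needed 1, now all done → 6.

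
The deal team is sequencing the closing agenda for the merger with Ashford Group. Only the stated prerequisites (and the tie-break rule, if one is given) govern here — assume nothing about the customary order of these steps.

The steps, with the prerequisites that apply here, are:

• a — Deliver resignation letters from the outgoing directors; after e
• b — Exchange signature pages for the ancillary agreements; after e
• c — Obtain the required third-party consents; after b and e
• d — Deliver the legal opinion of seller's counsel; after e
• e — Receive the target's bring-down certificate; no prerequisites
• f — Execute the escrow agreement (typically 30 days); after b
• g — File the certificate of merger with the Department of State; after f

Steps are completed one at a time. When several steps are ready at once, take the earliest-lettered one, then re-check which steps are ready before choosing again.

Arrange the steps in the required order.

e a b c d f g

Only e has no prerequisites, so it is first.
Now a, b and d have their prerequisites met. a has the earlier label, so a next.
Ready: b and d. b has the earlier label → b.
c and f now also ready, so the ready set is {c, d, f}; c has the earlier label → c.
d and f are both available; d has the earlier label → d.
f needed b, now all done → f.
Next only g has its prerequisites met → g.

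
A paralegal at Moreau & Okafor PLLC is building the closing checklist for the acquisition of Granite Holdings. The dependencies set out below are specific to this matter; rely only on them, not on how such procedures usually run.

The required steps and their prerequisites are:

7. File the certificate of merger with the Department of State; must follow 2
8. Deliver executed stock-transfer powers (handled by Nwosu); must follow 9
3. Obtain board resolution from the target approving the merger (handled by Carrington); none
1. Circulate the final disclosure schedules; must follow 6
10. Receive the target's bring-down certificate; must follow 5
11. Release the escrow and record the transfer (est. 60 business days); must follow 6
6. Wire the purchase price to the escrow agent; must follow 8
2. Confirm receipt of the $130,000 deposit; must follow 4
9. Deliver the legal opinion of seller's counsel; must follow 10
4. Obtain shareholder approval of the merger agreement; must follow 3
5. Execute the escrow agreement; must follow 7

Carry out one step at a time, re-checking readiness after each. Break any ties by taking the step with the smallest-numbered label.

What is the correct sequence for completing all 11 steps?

3, 4, 2, 7, 5, 10, 9, 8, 6, 1, 11

3 is the only step with nothing outstanding, so it goes first.
4 needed 3, now all done → 4.
2 needed 4, now all done → 2.
7 is the only step now ready → 7.
5 needed 7, now all done → 5.
10 needed 5, now all done → 10.
9 is the only step now ready → 9.
8 needed 9, now all done → 8.
6 is the only step now ready → 6.
1 and 11 are both available; 1 has the earlier label → 1.
Next only 11 has its prerequisites met → 11.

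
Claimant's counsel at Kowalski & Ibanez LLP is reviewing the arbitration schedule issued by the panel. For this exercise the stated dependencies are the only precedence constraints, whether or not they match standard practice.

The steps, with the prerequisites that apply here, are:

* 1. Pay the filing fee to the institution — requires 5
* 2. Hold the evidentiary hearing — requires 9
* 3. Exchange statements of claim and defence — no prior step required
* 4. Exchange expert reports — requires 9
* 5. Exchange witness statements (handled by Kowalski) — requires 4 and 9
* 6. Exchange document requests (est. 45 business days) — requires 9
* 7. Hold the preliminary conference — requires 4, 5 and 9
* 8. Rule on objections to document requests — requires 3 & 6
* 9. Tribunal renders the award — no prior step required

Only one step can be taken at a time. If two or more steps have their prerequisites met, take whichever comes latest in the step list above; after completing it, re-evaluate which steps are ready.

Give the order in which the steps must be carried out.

9 → 6 → 4 → 5 → 7 → 3 → 8 → 2 → 1

Nothing is required for 9 and 3. 9 is listed later → 9 first.
6, 4 and 2 now also ready, so the ready set is {6, 4, 3, 2}; 6 is listed later → 6.
Now 4, 3 and 2 have their prerequisites met. 4 is listed later, so 4 next.
5 now also ready, so the ready set is {5, 3, 2}; 5 is listed later → 5.
Now 7, 3, 2 and 1 have their prerequisites met. 7 is listed later, so 7 next.
Ready: 3, 2 and 1. 3 is listed later → 3.
8 now also ready, so the ready set is {8, 2, 1}; 8 is listed later → 8.
2 and 1 are both available; 2 is listed later → 2.
1 needed 5, now all done → 1.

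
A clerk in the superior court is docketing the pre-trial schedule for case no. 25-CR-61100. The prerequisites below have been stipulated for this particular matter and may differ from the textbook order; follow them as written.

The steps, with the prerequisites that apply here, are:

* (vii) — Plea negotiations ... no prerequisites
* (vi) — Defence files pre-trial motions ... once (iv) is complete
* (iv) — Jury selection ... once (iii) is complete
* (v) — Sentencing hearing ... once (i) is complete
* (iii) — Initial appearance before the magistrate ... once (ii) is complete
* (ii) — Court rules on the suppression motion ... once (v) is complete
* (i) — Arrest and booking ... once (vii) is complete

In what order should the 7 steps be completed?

Only (vii) has no prerequisites, so it is first.
(i) needed (vii), now all done → (i).
That leaves (v) as the only ready step → (v).
Next only (ii) has its prerequisites met → (ii).
(iii) needed (ii), now all done → (iii).
That leaves (iv) as the only ready step → (iv).
(vi) is the only step now ready → (vi).

(vii), (i), (v), (ii), (iii), (iv), (vi)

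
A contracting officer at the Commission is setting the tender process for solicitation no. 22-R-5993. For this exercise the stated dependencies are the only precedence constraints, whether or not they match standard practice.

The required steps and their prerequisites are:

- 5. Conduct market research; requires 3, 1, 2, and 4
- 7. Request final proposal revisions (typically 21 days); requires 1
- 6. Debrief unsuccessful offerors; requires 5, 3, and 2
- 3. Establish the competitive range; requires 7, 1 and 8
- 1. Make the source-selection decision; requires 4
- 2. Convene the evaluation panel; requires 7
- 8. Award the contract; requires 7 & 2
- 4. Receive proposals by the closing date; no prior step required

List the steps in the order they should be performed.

4, 1, 7, 2, 8, 3, 5, 6

4 is the only step with nothing outstanding, so it goes first.
1 is the only step now ready → 1.
7 needed 1, now all done → 7.
That leaves 2 as the only ready step → 2.
8 is the only step now ready → 8.
3 needed 7, 1 and 8, now all done → 3.
5 needed 3, 1, 2 and 4, now all done → 5.
6 needed 5, 3 and 2, now all done → 6.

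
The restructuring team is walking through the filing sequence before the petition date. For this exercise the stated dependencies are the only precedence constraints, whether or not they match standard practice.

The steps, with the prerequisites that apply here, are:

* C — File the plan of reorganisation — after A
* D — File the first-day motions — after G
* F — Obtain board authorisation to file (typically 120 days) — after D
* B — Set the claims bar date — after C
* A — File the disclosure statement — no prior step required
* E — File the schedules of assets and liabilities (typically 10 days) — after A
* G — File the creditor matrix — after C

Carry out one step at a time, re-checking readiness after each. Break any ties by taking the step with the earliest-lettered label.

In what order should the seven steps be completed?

A, C, B, E, G, D, F

Only A has no prerequisites, so it is first.
Ready: C and E. C has the earlier label → C.
B and G now also ready, so the ready set is {B, E, G}; B has the earlier label → B.
Now E and G have their prerequisites met. E has the earlier label, so E next.
Next only G has its prerequisites met → G.
D needed G, now all done → D.
F is the only step now ready → F.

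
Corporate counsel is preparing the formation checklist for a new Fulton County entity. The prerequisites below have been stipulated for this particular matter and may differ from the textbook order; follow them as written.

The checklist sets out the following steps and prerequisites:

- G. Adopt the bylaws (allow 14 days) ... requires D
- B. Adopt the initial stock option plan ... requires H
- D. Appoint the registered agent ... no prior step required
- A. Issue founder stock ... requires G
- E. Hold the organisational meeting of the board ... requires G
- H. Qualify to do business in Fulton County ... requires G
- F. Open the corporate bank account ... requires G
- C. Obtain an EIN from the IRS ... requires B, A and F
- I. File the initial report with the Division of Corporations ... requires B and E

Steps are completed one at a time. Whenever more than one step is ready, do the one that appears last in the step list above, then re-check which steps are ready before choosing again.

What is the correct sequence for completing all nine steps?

D, G, F, H, E, A, B, I, C

Only D has no prerequisites, so it is first.
That leaves G as the only ready step → G.
F, H, E and A are all available; F is listed later → F.
Ready: H, E and A. H is listed later → H.
Now E, A and B have their prerequisites met. E is listed later, so E next.
Ready: A and B. A is listed later → A.
That leaves B as the only ready step → B.
I and C are both available; I is listed later → I.
C is the only step now ready → C.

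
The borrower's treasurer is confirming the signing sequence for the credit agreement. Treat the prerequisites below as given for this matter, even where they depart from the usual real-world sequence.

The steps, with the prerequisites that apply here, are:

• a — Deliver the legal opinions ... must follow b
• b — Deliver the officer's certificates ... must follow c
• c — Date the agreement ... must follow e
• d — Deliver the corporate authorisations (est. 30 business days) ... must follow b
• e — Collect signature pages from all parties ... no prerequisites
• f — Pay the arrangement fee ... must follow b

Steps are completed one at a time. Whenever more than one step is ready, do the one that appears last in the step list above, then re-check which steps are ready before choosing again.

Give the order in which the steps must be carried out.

e has no prerequisites → e first.
c is the only step now ready → c.
b is the only step now ready → b.
Ready: f, d and a. f is listed later → f.
Ready: d and a. d is listed later → d.
a needed b, now all done → a.

e → c → b → f → d → a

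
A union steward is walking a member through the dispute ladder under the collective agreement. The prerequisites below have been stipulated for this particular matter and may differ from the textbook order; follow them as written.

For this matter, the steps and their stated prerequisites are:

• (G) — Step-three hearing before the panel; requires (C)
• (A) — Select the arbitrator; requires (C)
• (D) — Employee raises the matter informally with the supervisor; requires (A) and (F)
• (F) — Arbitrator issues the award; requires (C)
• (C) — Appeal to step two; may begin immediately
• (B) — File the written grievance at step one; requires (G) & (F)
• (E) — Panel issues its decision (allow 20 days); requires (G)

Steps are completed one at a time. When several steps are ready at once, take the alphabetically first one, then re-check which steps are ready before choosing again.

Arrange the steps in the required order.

(C) → (A) → (F) → (D) → (G) → (B) → (E)

(C) has no prerequisites → (C) first.
Now (A), (F) and (G) have their prerequisites met. (A) has the earlier label, so (A) next.
Ready: (F) and (G). (F) has the earlier label → (F).
(D) now also ready, so the ready set is {(D), (G)}; (D) has the earlier label → (D).
That leaves (G) as the only ready step → (G).
Ready: (B) and (E). (B) has the earlier label → (B).
(E) is the only step now ready → (E).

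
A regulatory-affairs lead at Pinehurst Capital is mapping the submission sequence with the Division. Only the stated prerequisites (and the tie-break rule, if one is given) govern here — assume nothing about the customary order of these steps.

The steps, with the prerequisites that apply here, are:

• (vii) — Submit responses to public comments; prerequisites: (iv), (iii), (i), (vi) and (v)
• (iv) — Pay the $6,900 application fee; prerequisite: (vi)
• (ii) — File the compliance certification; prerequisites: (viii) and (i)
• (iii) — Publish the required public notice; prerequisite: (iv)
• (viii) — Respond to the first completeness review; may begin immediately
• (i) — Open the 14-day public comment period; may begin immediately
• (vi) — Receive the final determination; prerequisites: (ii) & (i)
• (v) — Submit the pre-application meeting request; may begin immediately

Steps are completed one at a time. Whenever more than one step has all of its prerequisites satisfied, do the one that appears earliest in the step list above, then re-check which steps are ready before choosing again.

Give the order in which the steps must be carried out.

Nothing is required for (viii), (i) and (v). (viii) is listed earlier → (viii) first.
(i) and (v) are both available; (i) is listed earlier → (i).
(ii) now also ready, so the ready set is {(ii), (v)}; (ii) is listed earlier → (ii).
(vi) now also ready, so the ready set is {(vi), (v)}; (vi) is listed earlier → (vi).
Ready: (iv) and (v). (iv) is listed earlier → (iv).
Now (iii) and (v) have their prerequisites met. (iii) is listed earlier, so (iii) next.
(v) is the only step now ready → (v).
(vii) is the only step now ready → (vii).

(viii), (i), (ii), (vi), (iv), (iii), (v), (vii)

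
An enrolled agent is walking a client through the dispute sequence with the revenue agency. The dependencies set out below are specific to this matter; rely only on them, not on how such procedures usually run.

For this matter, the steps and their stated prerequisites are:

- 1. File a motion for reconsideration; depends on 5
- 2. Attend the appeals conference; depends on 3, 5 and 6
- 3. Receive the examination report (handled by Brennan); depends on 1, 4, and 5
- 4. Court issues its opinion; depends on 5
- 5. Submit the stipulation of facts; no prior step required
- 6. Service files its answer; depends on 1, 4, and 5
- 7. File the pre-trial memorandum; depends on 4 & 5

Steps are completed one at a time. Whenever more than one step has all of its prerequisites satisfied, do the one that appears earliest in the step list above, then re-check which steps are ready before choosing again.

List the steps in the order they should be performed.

5 has no prerequisites → 5 first.
1 and 4 are both available; 1 is listed earlier → 1.
4 needed 5, now all done → 4.
Ready: 3, 6 and 7. 3 is listed earlier → 3.
Ready: 6 and 7. 6 is listed earlier → 6.
2 now also ready, so the ready set is {2, 7}; 2 is listed earlier → 2.
That leaves 7 as the only ready step → 7.

5, 1, 4, 3, 6, 2, 7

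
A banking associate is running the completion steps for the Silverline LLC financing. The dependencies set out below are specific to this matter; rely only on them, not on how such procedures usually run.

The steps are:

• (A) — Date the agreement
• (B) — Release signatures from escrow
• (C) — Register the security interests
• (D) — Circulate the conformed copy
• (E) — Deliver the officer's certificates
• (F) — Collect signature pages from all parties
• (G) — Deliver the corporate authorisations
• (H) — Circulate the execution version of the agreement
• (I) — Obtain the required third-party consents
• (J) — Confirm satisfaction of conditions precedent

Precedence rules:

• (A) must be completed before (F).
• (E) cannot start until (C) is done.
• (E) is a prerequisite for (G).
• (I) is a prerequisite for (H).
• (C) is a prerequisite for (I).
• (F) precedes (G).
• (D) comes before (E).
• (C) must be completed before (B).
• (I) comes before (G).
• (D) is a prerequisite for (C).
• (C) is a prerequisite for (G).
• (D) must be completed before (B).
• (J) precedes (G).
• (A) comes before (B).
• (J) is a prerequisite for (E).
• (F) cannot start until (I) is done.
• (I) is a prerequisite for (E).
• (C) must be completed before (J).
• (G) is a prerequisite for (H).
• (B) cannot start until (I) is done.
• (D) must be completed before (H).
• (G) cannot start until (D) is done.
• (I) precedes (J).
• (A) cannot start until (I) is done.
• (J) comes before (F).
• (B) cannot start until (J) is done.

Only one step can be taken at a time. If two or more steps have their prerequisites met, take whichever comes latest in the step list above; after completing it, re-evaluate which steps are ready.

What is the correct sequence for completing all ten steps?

(D), (C), (I), (J), (E), (A), (F), (G), (H), (B)

(D) is the only step with nothing outstanding, so it goes first.
(C) is the only step now ready → (C).
(I) is the only step now ready → (I).
Ready: (J) and (A). (J) is listed later → (J).
Now (E) and (A) have their prerequisites met. (E) is listed later, so (E) next.
Next only (A) has its prerequisites met → (A).
(F) and (B) are both available; (F) is listed later → (F).
Now (G) and (B) have their prerequisites met. (G) is listed later, so (G) next.
(H) and (B) are both available; (H) is listed later → (H).
(B) is the only step now ready → (B).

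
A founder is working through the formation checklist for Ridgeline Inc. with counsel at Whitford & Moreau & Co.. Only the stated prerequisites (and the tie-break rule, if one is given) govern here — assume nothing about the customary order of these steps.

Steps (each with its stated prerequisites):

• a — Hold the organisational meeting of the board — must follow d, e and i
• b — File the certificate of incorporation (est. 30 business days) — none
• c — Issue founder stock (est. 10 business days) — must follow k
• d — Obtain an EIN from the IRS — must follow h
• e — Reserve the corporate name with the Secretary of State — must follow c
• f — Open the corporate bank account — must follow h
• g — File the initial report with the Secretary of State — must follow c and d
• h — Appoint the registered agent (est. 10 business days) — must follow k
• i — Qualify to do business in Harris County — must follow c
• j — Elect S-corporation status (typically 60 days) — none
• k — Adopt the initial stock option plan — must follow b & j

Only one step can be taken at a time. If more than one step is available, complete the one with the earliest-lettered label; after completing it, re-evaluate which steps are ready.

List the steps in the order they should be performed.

Nothing is required for b and j. b has the earlier label → b first.
j is the only step now ready → j.
Next only k has its prerequisites met → k.
c and h are both available; c has the earlier label → c.
Now e, h and i have their prerequisites met. e has the earlier label, so e next.
h and i are both available; h has the earlier label → h.
d and f now also ready, so the ready set is {d, f, i}; d has the earlier label → d.
g now also ready, so the ready set is {f, g, i}; f has the earlier label → f.
Now g and i have their prerequisites met. g has the earlier label, so g next.
Next only i has its prerequisites met → i.
That leaves a as the only ready step → a.

b j k c e h d f g i a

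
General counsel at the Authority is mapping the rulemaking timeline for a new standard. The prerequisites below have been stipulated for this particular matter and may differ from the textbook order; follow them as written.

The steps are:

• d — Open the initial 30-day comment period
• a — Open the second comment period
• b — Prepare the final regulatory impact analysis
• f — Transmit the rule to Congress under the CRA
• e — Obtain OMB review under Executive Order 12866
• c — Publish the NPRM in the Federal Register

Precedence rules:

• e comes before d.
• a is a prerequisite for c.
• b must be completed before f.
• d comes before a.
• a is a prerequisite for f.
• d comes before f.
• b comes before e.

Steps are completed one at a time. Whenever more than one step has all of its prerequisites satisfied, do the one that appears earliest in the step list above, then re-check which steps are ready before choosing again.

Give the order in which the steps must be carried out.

b e d a f c

b is the only step with nothing outstanding, so it goes first.
e needed b, now all done → e.
d needed e, now all done → d.
a needed d, now all done → a.
f and c are both available; f is listed earlier → f.
Next only c has its prerequisites met → c.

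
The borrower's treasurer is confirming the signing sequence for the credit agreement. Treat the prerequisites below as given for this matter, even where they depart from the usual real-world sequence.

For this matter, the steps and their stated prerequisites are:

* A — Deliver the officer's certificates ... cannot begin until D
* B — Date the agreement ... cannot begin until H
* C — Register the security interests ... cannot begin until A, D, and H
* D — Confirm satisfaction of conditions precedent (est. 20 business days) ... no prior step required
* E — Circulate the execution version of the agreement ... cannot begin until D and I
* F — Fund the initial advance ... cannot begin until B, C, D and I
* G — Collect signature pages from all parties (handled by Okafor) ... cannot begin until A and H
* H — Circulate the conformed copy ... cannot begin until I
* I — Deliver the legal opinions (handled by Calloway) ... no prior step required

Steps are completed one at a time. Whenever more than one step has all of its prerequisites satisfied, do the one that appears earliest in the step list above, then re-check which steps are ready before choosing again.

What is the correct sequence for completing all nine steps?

D, A, I, E, H, B, C, F, G

D and I have no prerequisites; D is listed earlier, so D is first.
A and I are both available; A is listed earlier → A.
That leaves I as the only ready step → I.
Now E and H have their prerequisites met. E is listed earlier, so E next.
H needed I, now all done → H.
Now B, C and G have their prerequisites met. B is listed earlier, so B next.
C and G are both available; C is listed earlier → C.
F now also ready, so the ready set is {F, G}; F is listed earlier → F.
That leaves G as the only ready step → G.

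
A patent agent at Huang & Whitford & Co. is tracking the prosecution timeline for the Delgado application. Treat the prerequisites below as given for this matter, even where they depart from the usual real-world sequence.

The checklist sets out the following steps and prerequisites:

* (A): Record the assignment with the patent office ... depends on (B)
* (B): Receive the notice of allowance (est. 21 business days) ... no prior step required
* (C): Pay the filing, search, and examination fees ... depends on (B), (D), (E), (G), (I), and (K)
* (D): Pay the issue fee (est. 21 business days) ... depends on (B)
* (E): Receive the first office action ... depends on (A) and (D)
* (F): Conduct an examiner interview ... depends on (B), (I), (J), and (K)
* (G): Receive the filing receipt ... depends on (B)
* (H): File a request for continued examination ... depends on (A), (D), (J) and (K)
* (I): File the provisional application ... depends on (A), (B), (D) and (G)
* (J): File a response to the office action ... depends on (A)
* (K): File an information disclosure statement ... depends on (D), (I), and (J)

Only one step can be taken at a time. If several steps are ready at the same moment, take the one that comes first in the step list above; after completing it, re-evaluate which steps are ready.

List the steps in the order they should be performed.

(B) is the only step with nothing outstanding, so it goes first.
Now (A), (D) and (G) have their prerequisites met. (A) is listed earlier, so (A) next.
(D), (G) and (J) are all available; (D) is listed earlier → (D).
Ready: (E), (G) and (J). (E) is listed earlier → (E).
Ready: (G) and (J). (G) is listed earlier → (G).
(I) now also ready, so the ready set is {(I), (J)}; (I) is listed earlier → (I).
(J) is the only step now ready → (J).
That leaves (K) as the only ready step → (K).
Ready: (C), (F) and (H). (C) is listed earlier → (C).
Now (F) and (H) have their prerequisites met. (F) is listed earlier, so (F) next.
(H) needed (A), (D), (J) and (K), now all done → (H).

(B), (A), (D), (E), (G), (I), (J), (K), (C), (F), (H)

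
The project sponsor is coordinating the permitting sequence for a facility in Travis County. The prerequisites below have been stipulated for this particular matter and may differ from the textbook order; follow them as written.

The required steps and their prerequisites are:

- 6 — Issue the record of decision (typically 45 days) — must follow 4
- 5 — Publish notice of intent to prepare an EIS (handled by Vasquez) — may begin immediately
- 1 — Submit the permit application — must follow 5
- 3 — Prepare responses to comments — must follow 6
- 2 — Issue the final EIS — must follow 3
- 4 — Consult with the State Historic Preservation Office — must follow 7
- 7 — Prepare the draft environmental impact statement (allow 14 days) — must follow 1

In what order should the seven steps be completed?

5, 1, 7, 4, 6, 3, 2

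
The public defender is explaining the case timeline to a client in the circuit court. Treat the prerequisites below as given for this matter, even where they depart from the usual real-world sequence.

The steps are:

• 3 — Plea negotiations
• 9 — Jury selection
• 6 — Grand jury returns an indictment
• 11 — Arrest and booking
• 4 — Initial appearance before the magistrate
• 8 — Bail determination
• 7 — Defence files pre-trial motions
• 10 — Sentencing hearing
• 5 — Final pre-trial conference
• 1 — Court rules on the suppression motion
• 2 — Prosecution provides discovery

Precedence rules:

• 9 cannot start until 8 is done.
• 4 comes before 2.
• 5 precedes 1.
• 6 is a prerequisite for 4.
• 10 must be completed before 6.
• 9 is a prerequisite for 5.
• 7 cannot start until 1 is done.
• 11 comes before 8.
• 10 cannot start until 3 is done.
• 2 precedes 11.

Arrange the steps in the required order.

3 is the only step with nothing outstanding, so it goes first.
10 needed 3, now all done → 10.
That leaves 6 as the only ready step → 6.
4 needed 6, now all done → 4.
That leaves 2 as the only ready step → 2.
Next only 11 has its prerequisites met → 11.
Next only 8 has its prerequisites met → 8.
9 is the only step now ready → 9.
Next only 5 has its prerequisites met → 5.
1 is the only step now ready → 1.
7 needed 1, now all done → 7.

3, 10, 6, 4, 2, 11, 8, 9, 5, 1, 7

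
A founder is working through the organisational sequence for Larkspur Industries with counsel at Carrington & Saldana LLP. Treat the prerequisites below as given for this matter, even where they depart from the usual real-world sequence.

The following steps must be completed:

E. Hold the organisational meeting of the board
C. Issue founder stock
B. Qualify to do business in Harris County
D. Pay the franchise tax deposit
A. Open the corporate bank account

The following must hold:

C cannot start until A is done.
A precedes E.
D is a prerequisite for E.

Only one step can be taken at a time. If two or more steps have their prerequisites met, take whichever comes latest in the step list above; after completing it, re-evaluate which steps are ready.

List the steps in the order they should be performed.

A, D, B, C, E

Nothing is required for A, D and B. A is listed later → A first.
D, B and C are all available; D is listed later → D.
E now also ready, so the ready set is {B, C, E}; B is listed later → B.
C and E are both available; C is listed later → C.
E needed A and D, now all done → E.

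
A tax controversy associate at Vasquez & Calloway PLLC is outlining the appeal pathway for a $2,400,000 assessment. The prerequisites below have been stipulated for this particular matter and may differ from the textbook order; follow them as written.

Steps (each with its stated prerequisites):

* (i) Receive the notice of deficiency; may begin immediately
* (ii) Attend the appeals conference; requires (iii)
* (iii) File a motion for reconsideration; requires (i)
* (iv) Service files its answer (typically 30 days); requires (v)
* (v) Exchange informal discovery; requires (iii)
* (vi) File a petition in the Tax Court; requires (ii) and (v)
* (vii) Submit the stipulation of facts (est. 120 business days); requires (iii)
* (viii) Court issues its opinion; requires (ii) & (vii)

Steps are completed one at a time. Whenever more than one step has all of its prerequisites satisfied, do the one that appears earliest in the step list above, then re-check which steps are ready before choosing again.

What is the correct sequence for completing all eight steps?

(i) is the only step with nothing outstanding, so it goes first.
(iii) needed (i), now all done → (iii).
(ii), (v) and (vii) are all available; (ii) is listed earlier → (ii).
Ready: (v) and (vii). (v) is listed earlier → (v).
(iv) and (vi) now also ready, so the ready set is {(iv), (vi), (vii)}; (iv) is listed earlier → (iv).
(vi) and (vii) are both available; (vi) is listed earlier → (vi).
That leaves (vii) as the only ready step → (vii).
(viii) needed (ii) and (vii), now all done → (viii).

(i), (iii), (ii), (v), (iv), (vi), (vii), (viii)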